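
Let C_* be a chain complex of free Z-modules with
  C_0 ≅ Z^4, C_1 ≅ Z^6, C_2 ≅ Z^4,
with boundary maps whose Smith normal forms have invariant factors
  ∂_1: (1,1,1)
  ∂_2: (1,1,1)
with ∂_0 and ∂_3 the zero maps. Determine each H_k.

H_0: b_0 = 4 − 0 − 3 = 1; torsion from ∂_1 factors > 1: none. So H_0 = Z.
H_1: b_1 = 6 − 3 − 3 = 0; torsion from ∂_2 factors > 1: none. So H_1 = 0.
H_2: b_2 = 4 − 3 − 0 = 1; torsion from ∂_3 factors > 1: none. So H_2 = Z.

H_0 = Z,  H_1 = 0,  H_2 = Z.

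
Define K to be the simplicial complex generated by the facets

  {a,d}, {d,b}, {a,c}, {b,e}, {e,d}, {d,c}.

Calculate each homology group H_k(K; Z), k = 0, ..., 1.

H_0 ≅ Z,  H_1 ≅ Z^2.

We work with the vertex ordering a < b < c < d < e. The simplices of K, each written with vertices in increasing order, are:

  0-simplices (5): a, b, c, d, e
  1-simplices (6): ac, ad, bd, be, cd, de

Hence C_0 ≅ Z^5, C_1 ≅ Z^6.

Boundary ∂_1: C_1 → C_0 sends each edge [p,q] (with p < q) to q − p. For instance
  ∂de = e − d.
This gives a 5×6 integer matrix of rank 4; reducing to Smith normal form yields diagonal entries (1,1,1,1).

From H_k ≅ ker(∂_k) / im(∂_{k+1}) we obtain:

  H_0: rank C_0 − rank ∂_1 = 5 − 4 = 1, and the invariant factors of ∂_1 are all 1, so H_0 ≅ Z.
  H_1: rank ker ∂_1 − rank ∂_2 = (6 − 4) − 0 = 2, and there is no ∂_2, so H_1 ≅ Z^2.

As a check, the Euler characteristic is 5 − 6 = -1, which agrees with 1 − 2 = -1.
(K is a triangulation of a wedge of 2 circles.)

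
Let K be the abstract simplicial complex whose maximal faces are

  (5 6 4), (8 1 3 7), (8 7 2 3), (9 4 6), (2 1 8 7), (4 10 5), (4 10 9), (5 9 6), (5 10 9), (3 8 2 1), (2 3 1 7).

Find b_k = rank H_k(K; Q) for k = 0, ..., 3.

We work with the vertex ordering 1 < 2 < 3 < 4 < 5 < 6 < 7 < 8 < 9 < 10. The simplices of K, each written with vertices in increasing order, are:

  0-simplices (10): [1], [2], [3], [4], [5], [6], [7], [8], [9], [10]
  1-simplices (19): [1,2], [1,3], [1,7], [1,8], [2,3], [2,7], [2,8], [3,7], [3,8], [4,5], [4,6], [4,9], [4,10], [5,6], [5,9], [5,10], [6,9], [7,8], [9,10]
  2-simplices (16): [1,2,3], [1,2,7], [1,2,8], [1,3,7], [1,3,8], [1,7,8], [2,3,7], [2,3,8], [2,7,8], [3,7,8], [4,5,6], [4,5,10], [4,6,9], [4,9,10], [5,6,9], [5,9,10]
  3-simplices (5): [1,2,3,7], [1,2,3,8], [1,2,7,8], [1,3,7,8], [2,3,7,8]

giving chain groups C_0 ≅ Z^10, C_1 ≅ Z^19, C_2 ≅ Z^16, C_3 ≅ Z^5.

∂_1: C_1 → C_0 is given by ∂[p,q] = [q] − [p]. For instance
  ∂[2,3] = [3] − [2].
As a 10×19 matrix over Z this has rank 8, with invariant factors (1,1,1,1,1,1,1,1).

The boundary map ∂_2: C_2 → C_1 sends each 2-simplex [p,q,r] to [q,r] − [p,r] + [p,q]. For instance
  ∂[2,7,8] = [7,8] − [2,8] + [2,7],
  ∂[1,7,8] = [7,8] − [1,8] + [1,7].
This gives a 19×16 integer matrix of rank 11; reducing to Smith normal form yields diagonal entries (1,1,1,1,1,1,1,1,1,1,1).

The boundary map ∂_3: C_3 → C_2 sends each 3-simplex σ to the alternating sum Σ_i (−1)^i (σ with its i-th vertex removed). For instance
  ∂[1,2,7,8] = [2,7,8] − [1,7,8] + [1,2,8] − [1,2,7],
  ∂[1,3,7,8] = [3,7,8] − [1,7,8] + [1,3,8] − [1,3,7].
The 16×5 boundary matrix has rank 4 and Smith normal form diag(1,1,1,1).

Now H_k = ker ∂_k / im ∂_{k+1}, so:

  H_0: rank C_0 − rank ∂_1 = 10 − 8 = 2, and the invariant factors of ∂_1 are all 1, so H_0 ≅ Z^2.
  H_1: rank ker ∂_1 − rank ∂_2 = (19 − 8) − 11 = 0, and the invariant factors of ∂_2 are all 1, so H_1 ≅ 0.
  H_2: rank ker ∂_2 − rank ∂_3 = (16 − 11) − 4 = 1, and the invariant factors of ∂_3 are all 1, so H_2 ≅ Z.
  H_3: rank ker ∂_3 − rank ∂_4 = (5 − 4) − 0 = 1, and there is no ∂_4, so H_3 ≅ Z.

As a check, the Euler characteristic is 10 − 19 + 16 − 5 = 2, which agrees with 2 − 0 + 1 − 1 = 2.
(K is a triangulation of the disjoint union of the 3-sphere S^3 and the 2-sphere S^2.)

Hence the Betti numbers are b_0 = 2, b_1 = 0, b_2 = 1, b_3 = 1.

b_0 = 2, b_1 = 0, b_2 = 1, b_3 = 1.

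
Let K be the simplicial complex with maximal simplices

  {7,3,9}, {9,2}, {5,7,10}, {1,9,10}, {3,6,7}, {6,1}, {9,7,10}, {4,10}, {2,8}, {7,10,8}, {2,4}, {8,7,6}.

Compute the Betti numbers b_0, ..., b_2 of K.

b_0 = 1, b_1 = 3, b_2 = 0.

Order the vertices as 1 < 2 < 3 < 4 < 5 < 6 < 7 < 8 < 9 < 10. Listing each simplex with vertices in this order, K has dimension 2 with simplices:

  0-simplices (10): [1], [2], [3], [4], [5], [6], [7], [8], [9], [10]
  1-simplices (19): [1,6], [1,9], [1,10], [2,4], [2,8], [2,9], [3,6], [3,7], [3,9], [4,10], [5,7], [5,10], [6,7], [6,8], [7,8], [7,9], [7,10], [8,10], [9,10]
  2-simplices (7): [1,9,10], [3,6,7], [3,7,9], [5,7,10], [6,7,8], [7,8,10], [7,9,10]

Hence C_0 ≅ Z^10, C_1 ≅ Z^19, C_2 ≅ Z^7.

Boundary ∂_1: C_1 → C_0 is given by ∂[p,q] = [q] − [p].
The resulting 10×19 matrix has rank 9, and its Smith normal form has invariant factors (1,1,1,1,1,1,1,1,1).

Boundary ∂_2: C_2 → C_1 sends each 2-simplex [p,q,r] to [q,r] − [p,r] + [p,q]. For instance
  ∂[1,9,10] = [9,10] − [1,10] + [1,9],
  ∂[5,7,10] = [7,10] − [5,10] + [5,7].
The resulting 19×7 matrix has rank 7, and its Smith normal form has invariant factors (1,1,1,1,1,1,1).

Computing H_k = (kernel of ∂_k) / (image of ∂_{k+1}):

  H_0: rank C_0 − rank ∂_1 = 10 − 9 = 1, and the invariant factors of ∂_1 are all 1, so H_0 ≅ Z.
  H_1: rank ker ∂_1 − rank ∂_2 = (19 − 9) − 7 = 3, and the invariant factors of ∂_2 are all 1, so H_1 ≅ Z^3.
  H_2: rank ker ∂_2 − rank ∂_3 = (7 − 7) − 0 = 0, and there is no ∂_3, so H_2 ≅ 0.

Hence the Betti numbers are b_0 = 1, b_1 = 3, b_2 = 0.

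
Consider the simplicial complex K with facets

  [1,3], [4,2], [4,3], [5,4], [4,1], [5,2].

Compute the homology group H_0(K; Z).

Take the total order 1 < 2 < 3 < 4 < 5 on the vertex set. Then K (dimension 1) consists of the simplices:

  0-simplices (5): [1], [2], [3], [4], [5]
  1-simplices (6): [1,3], [1,4], [2,4], [2,5], [3,4], [4,5]

giving chain groups C_0 ≅ Z^5, C_1 ≅ Z^6.

Boundary ∂_1: C_1 → C_0 sends each edge [p,q] (with p < q) to q − p.
The 5×6 boundary matrix has rank 4 and Smith normal form diag(1,1,1,1).

Reading off H_k = ker ∂_k / im ∂_{k+1}:

  H_0: rank C_0 − rank ∂_1 = 5 − 4 = 1, and the invariant factors of ∂_1 are all 1, so H_0 ≅ Z.

(K is a triangulation of a wedge of 2 circles.)

H_0 ≅ Z.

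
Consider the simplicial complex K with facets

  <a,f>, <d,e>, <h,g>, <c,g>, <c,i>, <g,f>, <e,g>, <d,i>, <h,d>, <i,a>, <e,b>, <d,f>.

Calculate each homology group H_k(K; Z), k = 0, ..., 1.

H_0 = Z,  H_1 = Z^4.

Fix the vertex order a < b < c < d < e < f < g < h < i and write every simplex with vertices in increasing order. Then dim K = 1 and the simplices of K are:

  0-simplices (9): a, b, c, d, e, f, g, h, i
  1-simplices (12): af, ai, be, cg, ci, de, df, dh, di, eg, fg, gh

Hence C_0 ≅ Z^9, C_1 ≅ Z^12.

∂_1: C_1 → C_0 is given by ∂[p,q] = [q] − [p]. For instance
  ∂ci = i − c.
The resulting 9×12 matrix has rank 8, and its Smith normal form has invariant factors (1,1,1,1,1,1,1,1).

Reading off H_k = ker ∂_k / im ∂_{k+1}:

  H_0: rank C_0 − rank ∂_1 = 9 − 8 = 1, and the invariant factors of ∂_1 are all 1, so H_0 ≅ Z.
  H_1: rank ker ∂_1 − rank ∂_2 = (12 − 8) − 0 = 4, and there is no ∂_2, so H_1 ≅ Z^4.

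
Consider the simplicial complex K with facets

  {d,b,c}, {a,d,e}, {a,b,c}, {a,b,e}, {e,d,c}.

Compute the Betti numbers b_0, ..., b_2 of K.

b_0 = 1, b_1 = 1, b_2 = 0.

Take the total order a < b < c < d < e on the vertex set. Then K (dimension 2) consists of the simplices:

  0-simplices (5): a, b, c, d, e
  1-simplices (10): ab, ac, ad, ae, bc, bd, be, cd, ce, de
  2-simplices (5): abc, abe, ade, bcd, cde

giving chain groups C_0 ≅ Z^5, C_1 ≅ Z^10, C_2 ≅ Z^5.

Boundary ∂_1: C_1 → C_0 is given by ∂[p,q] = [q] − [p].
This gives a 5×10 integer matrix of rank 4; reducing to Smith normal form yields diagonal entries (1,1,1,1).

The boundary map ∂_2: C_2 → C_1 maps a triangle to the signed sum of its edges. For instance
  ∂abc = bc − ac + ab,
  ∂ade = de − ae + ad.
The resulting 10×5 matrix has rank 5, and its Smith normal form has invariant factors (1,1,1,1,1).

Now H_k = ker ∂_k / im ∂_{k+1}, so:

  H_0: rank C_0 − rank ∂_1 = 5 − 4 = 1, and the invariant factors of ∂_1 are all 1, so H_0 ≅ Z.
  H_1: rank ker ∂_1 − rank ∂_2 = (10 − 4) − 5 = 1, and the invariant factors of ∂_2 are all 1, so H_1 ≅ Z.
  H_2: rank ker ∂_2 − rank ∂_3 = (5 − 5) − 0 = 0, and there is no ∂_3, so H_2 ≅ 0.

Hence the Betti numbers are b_0 = 1, b_1 = 1, b_2 = 0.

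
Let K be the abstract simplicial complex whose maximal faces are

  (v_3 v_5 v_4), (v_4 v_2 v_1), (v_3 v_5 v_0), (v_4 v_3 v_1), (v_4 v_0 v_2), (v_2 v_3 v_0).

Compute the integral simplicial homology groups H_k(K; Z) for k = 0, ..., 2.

We work with the vertex ordering v_0 < v_1 < v_2 < v_3 < v_4 < v_5. The simplices of K, each written with vertices in increasing order, are:

  0-simplices (6): [v_0], [v_1], [v_2], [v_3], [v_4], [v_5]
  1-simplices (12): [v_0,v_2], [v_0,v_3], [v_0,v_4], [v_0,v_5], [v_1,v_2], [v_1,v_3], [v_1,v_4], [v_2,v_3], [v_2,v_4], [v_3,v_4], [v_3,v_5], [v_4,v_5]
  2-simplices (6): [v_0,v_2,v_3], [v_0,v_2,v_4], [v_0,v_3,v_5], [v_1,v_2,v_4], [v_1,v_3,v_4], [v_3,v_4,v_5]

giving chain groups C_0 ≅ Z^6, C_1 ≅ Z^12, C_2 ≅ Z^6.

The boundary map ∂_1: C_1 → C_0 maps an edge to its endpoints' difference, ∂[p,q] = q − p.
The 6×12 boundary matrix has rank 5 and Smith normal form diag(1,1,1,1,1).

The boundary map ∂_2: C_2 → C_1 acts by ∂[p,q,r] = [q,r] − [p,r] + [p,q]. For instance
  ∂[v_0,v_2,v_3] = [v_2,v_3] − [v_0,v_3] + [v_0,v_2],
  ∂[v_3,v_4,v_5] = [v_4,v_5] − [v_3,v_5] + [v_3,v_4].
This gives a 12×6 integer matrix of rank 6; reducing to Smith normal form yields diagonal entries (1,1,1,1,1,1).

Reading off H_k = ker ∂_k / im ∂_{k+1}:

  H_0: rank C_0 − rank ∂_1 = 6 − 5 = 1, and the invariant factors of ∂_1 are all 1, so H_0 ≅ Z.
  H_1: rank ker ∂_1 − rank ∂_2 = (12 − 5) − 6 = 1, and the invariant factors of ∂_2 are all 1, so H_1 ≅ Z.
  H_2: rank ker ∂_2 − rank ∂_3 = (6 − 6) − 0 = 0, and there is no ∂_3, so H_2 ≅ 0.

H_0 ≅ Z,  H_1 ≅ Z,  H_2 = 0.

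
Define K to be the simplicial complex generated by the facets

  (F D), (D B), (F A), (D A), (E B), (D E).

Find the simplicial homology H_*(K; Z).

H_0 = Z,  H_1 = Z^2.

Fix the vertex order A < B < D < E < F and write every simplex with vertices in increasing order. Then dim K = 1 and the simplices of K are:

  0-simplices (5): A, B, D, E, F
  1-simplices (6): AD, AF, BD, BE, DE, DF

Hence C_0 ≅ Z^5, C_1 ≅ Z^6.

∂_1: C_1 → C_0 is given by ∂[p,q] = [q] − [p]. For instance
  ∂AF = F − A.
The 5×6 boundary matrix has rank 4 and Smith normal form diag(1,1,1,1).

Reading off H_k = ker ∂_k / im ∂_{k+1}:

  H_0: rank C_0 − rank ∂_1 = 5 − 4 = 1, and the invariant factors of ∂_1 are all 1, so H_0 ≅ Z.
  H_1: rank ker ∂_1 − rank ∂_2 = (6 − 4) − 0 = 2, and there is no ∂_2, so H_1 ≅ Z^2.

(K is a triangulation of a wedge of 2 circles.)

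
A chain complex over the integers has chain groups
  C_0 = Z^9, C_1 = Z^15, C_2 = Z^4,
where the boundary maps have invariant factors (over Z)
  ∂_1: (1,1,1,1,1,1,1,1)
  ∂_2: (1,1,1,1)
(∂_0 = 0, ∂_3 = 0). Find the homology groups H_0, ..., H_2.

H_0: b_0 = 9 − 0 − 8 = 1; torsion from ∂_1 factors > 1: none. So H_0 = Z.
H_1: b_1 = 15 − 8 − 4 = 3; torsion from ∂_2 factors > 1: none. So H_1 = Z^3.
H_2: b_2 = 4 − 4 − 0 = 0; torsion from ∂_3 factors > 1: none. So H_2 = 0.

H_0 = Z,  H_1 = Z^3,  H_2 = 0.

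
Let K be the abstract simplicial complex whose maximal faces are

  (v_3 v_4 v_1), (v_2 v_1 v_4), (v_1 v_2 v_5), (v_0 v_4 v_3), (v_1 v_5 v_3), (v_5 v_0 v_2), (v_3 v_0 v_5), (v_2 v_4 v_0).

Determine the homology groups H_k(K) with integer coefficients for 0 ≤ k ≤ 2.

Fix the vertex order v_0 < v_1 < v_2 < v_3 < v_4 < v_5 and write every simplex with vertices in increasing order. Then dim K = 2 and the simplices of K are:

  0-simplices (6): [v_0], [v_1], [v_2], [v_3], [v_4], [v_5]
  1-simplices (12): [v_0,v_2], [v_0,v_3], [v_0,v_4], [v_0,v_5], [v_1,v_2], [v_1,v_3], [v_1,v_4], [v_1,v_5], [v_2,v_4], [v_2,v_5], [v_3,v_4], [v_3,v_5]
  2-simplices (8): [v_0,v_2,v_4], [v_0,v_2,v_5], [v_0,v_3,v_4], [v_0,v_3,v_5], [v_1,v_2,v_4], [v_1,v_2,v_5], [v_1,v_3,v_4], [v_1,v_3,v_5]

giving chain groups C_0 ≅ Z^6, C_1 ≅ Z^12, C_2 ≅ Z^8.

Boundary ∂_1: C_1 → C_0 sends each edge [p,q] (with p < q) to q − p. For instance
  ∂[v_2,v_4] = [v_4] − [v_2].
The 6×12 boundary matrix has rank 5 and Smith normal form diag(1,1,1,1,1).

∂_2: C_2 → C_1 maps a triangle to the signed sum of its edges. For instance
  ∂[v_0,v_3,v_5] = [v_3,v_5] − [v_0,v_5] + [v_0,v_3],
  ∂[v_1,v_3,v_4] = [v_3,v_4] − [v_1,v_4] + [v_1,v_3].
This gives a 12×8 integer matrix of rank 7; reducing to Smith normal form yields diagonal entries (1,1,1,1,1,1,1).

Now H_k = ker ∂_k / im ∂_{k+1}, so:

  H_0: rank C_0 − rank ∂_1 = 6 − 5 = 1, and the invariant factors of ∂_1 are all 1, so H_0 ≅ Z.
  H_1: rank ker ∂_1 − rank ∂_2 = (12 − 5) − 7 = 0, and the invariant factors of ∂_2 are all 1, so H_1 ≅ 0.
  H_2: rank ker ∂_2 − rank ∂_3 = (8 − 7) − 0 = 1, and there is no ∂_3, so H_2 ≅ Z.

H_0 = Z,  H_1 = 0,  H_2 = Z.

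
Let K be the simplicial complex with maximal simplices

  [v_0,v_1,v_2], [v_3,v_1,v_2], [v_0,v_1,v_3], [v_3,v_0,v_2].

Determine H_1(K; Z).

Take the total order v_0 < v_1 < v_2 < v_3 on the vertex set. Then K (dimension 2) consists of the simplices:

  0-simplices (4): [v_0], [v_1], [v_2], [v_3]
  1-simplices (6): [v_0,v_1], [v_0,v_2], [v_0,v_3], [v_1,v_2], [v_1,v_3], [v_2,v_3]
  2-simplices (4): [v_0,v_1,v_2], [v_0,v_1,v_3], [v_0,v_2,v_3], [v_1,v_2,v_3]

giving chain groups C_0 ≅ Z^4, C_1 ≅ Z^6, C_2 ≅ Z^4.

Boundary ∂_1: C_1 → C_0 sends each edge [p,q] (with p < q) to q − p. For instance
  ∂[v_0,v_3] = [v_3] − [v_0].
The 4×6 boundary matrix has rank 3 and Smith normal form diag(1,1,1).

∂_2: C_2 → C_1 sends each 2-simplex [p,q,r] to [q,r] − [p,r] + [p,q]. For instance
  ∂[v_1,v_2,v_3] = [v_2,v_3] − [v_1,v_3] + [v_1,v_2],
  ∂[v_0,v_2,v_3] = [v_2,v_3] − [v_0,v_3] + [v_0,v_2].
This gives a 6×4 integer matrix of rank 3; reducing to Smith normal form yields diagonal entries (1,1,1).

From H_k ≅ ker(∂_k) / im(∂_{k+1}) we obtain:

  H_1: rank ker ∂_1 − rank ∂_2 = (6 − 3) − 3 = 0, and the invariant factors of ∂_2 are all 1, so H_1 = 0.

(K is a triangulation of the 2-sphere S^2.)

H_1 = 0.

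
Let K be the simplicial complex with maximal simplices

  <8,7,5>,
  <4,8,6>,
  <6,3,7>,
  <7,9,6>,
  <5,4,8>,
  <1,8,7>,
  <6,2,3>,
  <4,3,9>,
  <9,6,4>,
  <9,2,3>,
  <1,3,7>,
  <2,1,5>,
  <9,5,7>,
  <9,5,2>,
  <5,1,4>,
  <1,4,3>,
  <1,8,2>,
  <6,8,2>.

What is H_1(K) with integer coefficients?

H_1 ≅ Z ⊕ Z_2.

We work with the vertex ordering 1 < 2 < 3 < 4 < 5 < 6 < 7 < 8 < 9. The simplices of K, each written with vertices in increasing order, are:

  0-simplices (9): [1], [2], [3], [4], [5], [6], [7], [8], [9]
  1-simplices (27): (27 of them)
  2-simplices (18): [1,2,5], [1,2,8], [1,3,4], [1,3,7], [1,4,5], [1,7,8], [2,3,6], [2,3,9], [2,5,9], [2,6,8], [3,4,9], [3,6,7], [4,5,8], [4,6,8], [4,6,9], [5,7,8], [5,7,9], [6,7,9]

Hence C_0 ≅ Z^9, C_1 ≅ Z^27, C_2 ≅ Z^18.

Boundary ∂_1: C_1 → C_0 is given by ∂[p,q] = [q] − [p].
The resulting 9×27 matrix has rank 8, and its Smith normal form has invariant factors (1,1,1,1,1,1,1,1).

∂_2: C_2 → C_1 maps a triangle to the signed sum of its edges. For instance
  ∂[2,3,6] = [3,6] − [2,6] + [2,3],
  ∂[1,2,5] = [2,5] − [1,5] + [1,2].
The 27×18 boundary matrix has rank 18 and Smith normal form diag(1,1,1,1,1,1,1,1,1,1,1,1,1,1,1,1,1,2).

Now H_k = ker ∂_k / im ∂_{k+1}, so:

  H_1: rank ker ∂_1 − rank ∂_2 = (27 − 8) − 18 = 1, and ∂_2 has invariant factor 2 > 1, so H_1 = Z ⊕ Z_2.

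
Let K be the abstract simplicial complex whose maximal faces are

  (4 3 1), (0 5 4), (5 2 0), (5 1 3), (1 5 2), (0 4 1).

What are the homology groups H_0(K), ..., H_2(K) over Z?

H_0 = Z,  H_1 = Z,  H_2 = 0.

Order the vertices as 0 < 1 < 2 < 3 < 4 < 5. Listing each simplex with vertices in this order, K has dimension 2 with simplices:

  0-simplices (6): [0], [1], [2], [3], [4], [5]
  1-simplices (12): [0,1], [0,2], [0,4], [0,5], [1,2], [1,3], [1,4], [1,5], [2,5], [3,4], [3,5], [4,5]
  2-simplices (6): [0,1,4], [0,2,5], [0,4,5], [1,2,5], [1,3,4], [1,3,5]

giving chain groups C_0 ≅ Z^6, C_1 ≅ Z^12, C_2 ≅ Z^6.

The boundary map ∂_1: C_1 → C_0 sends each edge [p,q] (with p < q) to q − p. For instance
  ∂[0,1] = [1] − [0].
The 6×12 boundary matrix has rank 5 and Smith normal form diag(1,1,1,1,1).

∂_2: C_2 → C_1 sends each 2-simplex [p,q,r] to [q,r] − [p,r] + [p,q]. For instance
  ∂[0,1,4] = [1,4] − [0,4] + [0,1],
  ∂[0,4,5] = [4,5] − [0,5] + [0,4].
The 12×6 boundary matrix has rank 6 and Smith normal form diag(1,1,1,1,1,1).

Now H_k = ker ∂_k / im ∂_{k+1}, so:

  H_0: rank C_0 − rank ∂_1 = 6 − 5 = 1, and the invariant factors of ∂_1 are all 1, so H_0 ≅ Z.
  H_1: rank ker ∂_1 − rank ∂_2 = (12 − 5) − 6 = 1, and the invariant factors of ∂_2 are all 1, so H_1 ≅ Z.
  H_2: rank ker ∂_2 − rank ∂_3 = (6 − 6) − 0 = 0, and there is no ∂_3, so H_2 ≅ 0.

(K is a triangulation of the cylinder S^1 x I.)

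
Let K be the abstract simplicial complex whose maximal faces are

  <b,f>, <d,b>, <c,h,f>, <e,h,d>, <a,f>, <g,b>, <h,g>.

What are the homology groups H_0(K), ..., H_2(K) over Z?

Order the vertices as a < b < c < d < e < f < g < h. Listing each simplex with vertices in this order, K has dimension 2 with simplices:

  0-simplices (8): a, b, c, d, e, f, g, h
  1-simplices (11): af, bd, bf, bg, cf, ch, de, dh, eh, fh, gh
  2-simplices (2): cfh, deh

giving chain groups C_0 ≅ Z^8, C_1 ≅ Z^11, C_2 ≅ Z^2.

Boundary ∂_1: C_1 → C_0 is given by ∂[p,q] = [q] − [p].
As a 8×11 matrix over Z this has rank 7, with invariant factors (1,1,1,1,1,1,1).

The boundary map ∂_2: C_2 → C_1 acts by ∂[p,q,r] = [q,r] − [p,r] + [p,q]. For instance
  ∂cfh = fh − ch + cf,
  ∂deh = eh − dh + de.
As a 11×2 matrix over Z this has rank 2, with invariant factors (1,1).

Computing H_k = (kernel of ∂_k) / (image of ∂_{k+1}):

  H_0: rank C_0 − rank ∂_1 = 8 − 7 = 1, and the invariant factors of ∂_1 are all 1, so H_0 = Z.
  H_1: rank ker ∂_1 − rank ∂_2 = (11 − 7) − 2 = 2, and the invariant factors of ∂_2 are all 1, so H_1 = Z^2.
  H_2: rank ker ∂_2 − rank ∂_3 = (2 − 2) − 0 = 0, and there is no ∂_3, so H_2 = 0.

As a check, the Euler characteristic is 8 − 11 + 2 = -1, which agrees with 1 − 2 + 0 = -1.

H_0 ≅ Z,  H_1 ≅ Z^2,  H_2 = 0.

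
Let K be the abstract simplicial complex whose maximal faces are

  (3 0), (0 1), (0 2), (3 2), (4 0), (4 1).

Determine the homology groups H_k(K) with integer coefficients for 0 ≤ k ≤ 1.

H_0 = Z,  H_1 = Z^2.

We work with the vertex ordering 0 < 1 < 2 < 3 < 4. The simplices of K, each written with vertices in increasing order, are:

  0-simplices (5): [0], [1], [2], [3], [4]
  1-simplices (6): [0,1], [0,2], [0,3], [0,4], [1,4], [2,3]

giving chain groups C_0 ≅ Z^5, C_1 ≅ Z^6.

∂_1: C_1 → C_0 maps an edge to its endpoints' difference, ∂[p,q] = q − p. For instance
  ∂[0,4] = [4] − [0].
As a 5×6 matrix over Z this has rank 4, with invariant factors (1,1,1,1).

Computing H_k = (kernel of ∂_k) / (image of ∂_{k+1}):

  H_0: rank C_0 − rank ∂_1 = 5 − 4 = 1, and the invariant factors of ∂_1 are all 1, so H_0 = Z.
  H_1: rank ker ∂_1 − rank ∂_2 = (6 − 4) − 0 = 2, and there is no ∂_2, so H_1 = Z^2.

As a check, the Euler characteristic is 5 − 6 = -1, which agrees with 1 − 2 = -1.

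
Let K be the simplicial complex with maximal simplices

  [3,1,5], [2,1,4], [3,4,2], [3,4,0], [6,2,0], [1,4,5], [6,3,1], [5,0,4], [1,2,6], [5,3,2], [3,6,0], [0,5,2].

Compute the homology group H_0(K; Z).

H_0 = Z.

We work with the vertex ordering 0 < 1 < 2 < 3 < 4 < 5 < 6. The simplices of K, each written with vertices in increasing order, are:

  0-simplices (7): [0], [1], [2], [3], [4], [5], [6]
  1-simplices (18): [0,2], [0,3], [0,4], [0,5], [0,6], [1,2], [1,3], [1,4], [1,5], [1,6], [2,3], [2,4], [2,5], [2,6], [3,4], [3,5], [3,6], [4,5]
  2-simplices (12): [0,2,5], [0,2,6], [0,3,4], [0,3,6], [0,4,5], [1,2,4], [1,2,6], [1,3,5], [1,3,6], [1,4,5], [2,3,4], [2,3,5]

Hence C_0 ≅ Z^7, C_1 ≅ Z^18, C_2 ≅ Z^12.

The boundary map ∂_1: C_1 → C_0 maps an edge to its endpoints' difference, ∂[p,q] = q − p. For instance
  ∂[3,6] = [6] − [3].
The resulting 7×18 matrix has rank 6, and its Smith normal form has invariant factors (1,1,1,1,1,1).

∂_2: C_2 → C_1 sends each 2-simplex [p,q,r] to [q,r] − [p,r] + [p,q]. For instance
  ∂[1,2,6] = [2,6] − [1,6] + [1,2],
  ∂[0,4,5] = [4,5] − [0,5] + [0,4].
The resulting 18×12 matrix has rank 12, and its Smith normal form has invariant factors (1,1,1,1,1,1,1,1,1,1,1,2).

From H_k ≅ ker(∂_k) / im(∂_{k+1}) we obtain:

  H_0: rank C_0 − rank ∂_1 = 7 − 6 = 1, and the invariant factors of ∂_1 are all 1, so H_0 = Z.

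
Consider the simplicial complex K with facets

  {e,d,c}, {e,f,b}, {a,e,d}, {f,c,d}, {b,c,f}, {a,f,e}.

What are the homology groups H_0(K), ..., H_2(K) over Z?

We work with the vertex ordering a < b < c < d < e < f. The simplices of K, each written with vertices in increasing order, are:

  0-simplices (6): a, b, c, d, e, f
  1-simplices (12): ad, ae, af, bc, be, bf, cd, ce, cf, de, df, ef
  2-simplices (6): ade, aef, bcf, bef, cde, cdf

Hence C_0 ≅ Z^6, C_1 ≅ Z^12, C_2 ≅ Z^6.

∂_1: C_1 → C_0 is given by ∂[p,q] = [q] − [p]. For instance
  ∂cd = d − c.
This gives a 6×12 integer matrix of rank 5; reducing to Smith normal form yields diagonal entries (1,1,1,1,1).

The boundary map ∂_2: C_2 → C_1 maps a triangle to the signed sum of its edges. For instance
  ∂bef = ef − bf + be,
  ∂bcf = cf − bf + bc.
The resulting 12×6 matrix has rank 6, and its Smith normal form has invariant factors (1,1,1,1,1,1).

Computing H_k = (kernel of ∂_k) / (image of ∂_{k+1}):

  H_0: rank C_0 − rank ∂_1 = 6 − 5 = 1, and the invariant factors of ∂_1 are all 1, so H_0 = Z.
  H_1: rank ker ∂_1 − rank ∂_2 = (12 − 5) − 6 = 1, and the invariant factors of ∂_2 are all 1, so H_1 = Z.
  H_2: rank ker ∂_2 − rank ∂_3 = (6 − 6) − 0 = 0, and there is no ∂_3, so H_2 = 0.

H_0 = Z,  H_1 = Z,  H_2 = 0.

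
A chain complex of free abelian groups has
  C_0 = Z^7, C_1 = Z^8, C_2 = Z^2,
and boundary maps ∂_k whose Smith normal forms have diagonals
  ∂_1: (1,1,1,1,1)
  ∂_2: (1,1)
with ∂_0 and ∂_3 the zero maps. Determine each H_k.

H_0: b_0 = 7 − 0 − 5 = 2; torsion from ∂_1 factors > 1: none. So H_0 ≅ Z^2.
H_1: b_1 = 8 − 5 − 2 = 1; torsion from ∂_2 factors > 1: none. So H_1 ≅ Z.
H_2: b_2 = 2 − 2 − 0 = 0; torsion from ∂_3 factors > 1: none. So H_2 ≅ 0.

H_0 ≅ Z^2,  H_1 ≅ Z,  H_2 = 0.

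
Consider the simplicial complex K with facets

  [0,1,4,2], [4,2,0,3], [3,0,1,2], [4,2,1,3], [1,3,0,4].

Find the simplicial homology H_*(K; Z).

H_0 = Z,  H_1 = 0,  H_2 = 0,  H_3 = Z.

Take the total order 0 < 1 < 2 < 3 < 4 on the vertex set. Then K (dimension 3) consists of the simplices:

  0-simplices (5): [0], [1], [2], [3], [4]
  1-simplices (10): [0,1], [0,2], [0,3], [0,4], [1,2], [1,3], [1,4], [2,3], [2,4], [3,4]
  2-simplices (10): [0,1,2], [0,1,3], [0,1,4], [0,2,3], [0,2,4], [0,3,4], [1,2,3], [1,2,4], [1,3,4], [2,3,4]
  3-simplices (5): [0,1,2,3], [0,1,2,4], [0,1,3,4], [0,2,3,4], [1,2,3,4]

so the chain groups are C_0 ≅ Z^5, C_1 ≅ Z^10, C_2 ≅ Z^10, C_3 ≅ Z^5.

Boundary ∂_1: C_1 → C_0 sends each edge [p,q] (with p < q) to q − p. For instance
  ∂[1,2] = [2] − [1].
This gives a 5×10 integer matrix of rank 4; reducing to Smith normal form yields diagonal entries (1,1,1,1).

The boundary map ∂_2: C_2 → C_1 maps a triangle to the signed sum of its edges. For instance
  ∂[1,3,4] = [3,4] − [1,4] + [1,3],
  ∂[0,1,3] = [1,3] − [0,3] + [0,1].
As a 10×10 matrix over Z this has rank 6, with invariant factors (1,1,1,1,1,1).

The boundary map ∂_3: C_3 → C_2 sends each 3-simplex σ to the alternating sum Σ_i (−1)^i (σ with its i-th vertex removed). For instance
  ∂[1,2,3,4] = [2,3,4] − [1,3,4] + [1,2,4] − [1,2,3],
  ∂[0,1,2,4] = [1,2,4] − [0,2,4] + [0,1,4] − [0,1,2].
The resulting 10×5 matrix has rank 4, and its Smith normal form has invariant factors (1,1,1,1).

Reading off H_k = ker ∂_k / im ∂_{k+1}:

  H_0: rank C_0 − rank ∂_1 = 5 − 4 = 1, and the invariant factors of ∂_1 are all 1, so H_0 ≅ Z.
  H_1: rank ker ∂_1 − rank ∂_2 = (10 − 4) − 6 = 0, and the invariant factors of ∂_2 are all 1, so H_1 ≅ 0.
  H_2: rank ker ∂_2 − rank ∂_3 = (10 − 6) − 4 = 0, and the invariant factors of ∂_3 are all 1, so H_2 ≅ 0.
  H_3: rank ker ∂_3 − rank ∂_4 = (5 − 4) − 0 = 1, and there is no ∂_4, so H_3 ≅ Z.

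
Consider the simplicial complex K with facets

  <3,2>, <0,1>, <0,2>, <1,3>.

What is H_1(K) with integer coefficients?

We work with the vertex ordering 0 < 1 < 2 < 3. The simplices of K, each written with vertices in increasing order, are:

  0-simplices (4): [0], [1], [2], [3]
  1-simplices (4): [0,1], [0,2], [1,3], [2,3]

so the chain groups are C_0 ≅ Z^4, C_1 ≅ Z^4.

The boundary map ∂_1: C_1 → C_0 maps an edge to its endpoints' difference, ∂[p,q] = q − p.
As a 4×4 matrix over Z this has rank 3, with invariant factors (1,1,1).

Now H_k = ker ∂_k / im ∂_{k+1}, so:

  H_1: rank ker ∂_1 − rank ∂_2 = (4 − 3) − 0 = 1, and there is no ∂_2, so H_1 = Z.

H_1 = Z.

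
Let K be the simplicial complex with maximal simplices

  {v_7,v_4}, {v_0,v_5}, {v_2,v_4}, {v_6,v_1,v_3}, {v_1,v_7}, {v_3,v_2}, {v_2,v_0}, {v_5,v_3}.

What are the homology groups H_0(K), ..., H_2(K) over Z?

K has 8 vertices, 10 edges, 1 triangle.
rank ∂_0 = 0, rank ∂_1 = 7 ⇒ b_0 = 8 − 0 − 7 = 1; all invariant factors of ∂_1 are 1 so no torsion. So H_0 ≅ Z.
rank ∂_1 = 7, rank ∂_2 = 1 ⇒ b_1 = 10 − 7 − 1 = 2; all invariant factors of ∂_2 are 1 so no torsion. So H_1 ≅ Z^2.
rank ∂_2 = 1, rank ∂_3 = 0 ⇒ b_2 = 1 − 1 − 0 = 0. So H_2 ≅ 0.

H_0 ≅ Z,  H_1 ≅ Z^2,  H_2 = 0.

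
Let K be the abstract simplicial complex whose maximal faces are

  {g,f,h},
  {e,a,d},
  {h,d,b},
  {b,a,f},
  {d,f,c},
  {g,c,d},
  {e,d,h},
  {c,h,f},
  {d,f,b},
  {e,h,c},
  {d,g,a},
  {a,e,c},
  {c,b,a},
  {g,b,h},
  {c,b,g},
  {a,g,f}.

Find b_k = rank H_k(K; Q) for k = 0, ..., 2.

b_0 = 1, b_1 = 2, b_2 = 1.

Take the total order a < b < c < d < e < f < g < h on the vertex set. Then K (dimension 2) consists of the simplices:

  0-simplices (8): a, b, c, d, e, f, g, h
  1-simplices (24): ab, ac, ad, ae, af, ag, bc, bd, bf, bg, bh, cd, ce, cf, cg, ch, de, df, dg, dh, eh, fg, fh, gh
  2-simplices (16): abc, abf, ace, ade, adg, afg, bcg, bdf, bdh, bgh, cdf, cdg, ceh, cfh, deh, fgh

giving chain groups C_0 ≅ Z^8, C_1 ≅ Z^24, C_2 ≅ Z^16.

Boundary ∂_1: C_1 → C_0 sends each edge [p,q] (with p < q) to q − p. For instance
  ∂df = f − d.
The resulting 8×24 matrix has rank 7, and its Smith normal form has invariant factors (1,1,1,1,1,1,1).

∂_2: C_2 → C_1 maps a triangle to the signed sum of its edges. For instance
  ∂fgh = gh − fh + fg,
  ∂deh = eh − dh + de.
The 24×16 boundary matrix has rank 15 and Smith normal form diag(1,1,1,1,1,1,1,1,1,1,1,1,1,1,1).

Now H_k = ker ∂_k / im ∂_{k+1}, so:

  H_0: rank C_0 − rank ∂_1 = 8 − 7 = 1, and the invariant factors of ∂_1 are all 1, so H_0 = Z.
  H_1: rank ker ∂_1 − rank ∂_2 = (24 − 7) − 15 = 2, and the invariant factors of ∂_2 are all 1, so H_1 = Z^2.
  H_2: rank ker ∂_2 − rank ∂_3 = (16 − 15) − 0 = 1, and there is no ∂_3, so H_2 = Z.

(K is a triangulation of the torus T^2.)

Hence the Betti numbers are b_0 = 1, b_1 = 2, b_2 = 1.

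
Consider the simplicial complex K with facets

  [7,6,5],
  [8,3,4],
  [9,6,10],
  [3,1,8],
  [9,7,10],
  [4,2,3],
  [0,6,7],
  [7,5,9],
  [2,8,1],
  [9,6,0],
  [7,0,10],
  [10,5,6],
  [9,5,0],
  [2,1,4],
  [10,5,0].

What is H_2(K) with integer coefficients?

We work with the vertex ordering 0 < 1 < 2 < 3 < 4 < 5 < 6 < 7 < 8 < 9 < 10. The simplices of K, each written with vertices in increasing order, are:

  0-simplices (11): [0], [1], [2], [3], [4], [5], [6], [7], [8], [9], [10]
  1-simplices (25): (25 of them)
  2-simplices (15): [0,5,9], [0,5,10], [0,6,7], [0,6,9], [0,7,10], [1,2,4], [1,2,8], [1,3,8], [2,3,4], [3,4,8], [5,6,7], [5,6,10], [5,7,9], [6,9,10], [7,9,10]

so the chain groups are C_0 ≅ Z^11, C_1 ≅ Z^25, C_2 ≅ Z^15.

Boundary ∂_1: C_1 → C_0 is given by ∂[p,q] = [q] − [p].
The resulting 11×25 matrix has rank 9, and its Smith normal form has invariant factors (1,1,1,1,1,1,1,1,1).

∂_2: C_2 → C_1 acts by ∂[p,q,r] = [q,r] − [p,r] + [p,q]. For instance
  ∂[0,5,9] = [5,9] − [0,9] + [0,5],
  ∂[0,7,10] = [7,10] − [0,10] + [0,7].
The 25×15 boundary matrix has rank 15 and Smith normal form diag(1,1,1,1,1,1,1,1,1,1,1,1,1,1,2).

Reading off H_k = ker ∂_k / im ∂_{k+1}:

  H_2: rank ker ∂_2 − rank ∂_3 = (15 − 15) − 0 = 0, and there is no ∂_3, so H_2 = 0.

H_2 ≅ 0.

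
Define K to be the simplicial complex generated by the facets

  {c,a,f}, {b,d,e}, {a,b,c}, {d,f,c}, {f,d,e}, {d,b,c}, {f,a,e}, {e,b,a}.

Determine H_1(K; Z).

Take the total order a < b < c < d < e < f on the vertex set. Then K (dimension 2) consists of the simplices:

  0-simplices (6): a, b, c, d, e, f
  1-simplices (12): ab, ac, ae, af, bc, bd, be, cd, cf, de, df, ef
  2-simplices (8): abc, abe, acf, aef, bcd, bde, cdf, def

Hence C_0 ≅ Z^6, C_1 ≅ Z^12, C_2 ≅ Z^8.

∂_1: C_1 → C_0 sends each edge [p,q] (with p < q) to q − p.
This gives a 6×12 integer matrix of rank 5; reducing to Smith normal form yields diagonal entries (1,1,1,1,1).

∂_2: C_2 → C_1 maps a triangle to the signed sum of its edges. For instance
  ∂aef = ef − af + ae,
  ∂abe = be − ae + ab.
As a 12×8 matrix over Z this has rank 7, with invariant factors (1,1,1,1,1,1,1).

From H_k ≅ ker(∂_k) / im(∂_{k+1}) we obtain:

  H_1: rank ker ∂_1 − rank ∂_2 = (12 − 5) − 7 = 0, and the invariant factors of ∂_2 are all 1, so H_1 = 0.

H_1 = 0.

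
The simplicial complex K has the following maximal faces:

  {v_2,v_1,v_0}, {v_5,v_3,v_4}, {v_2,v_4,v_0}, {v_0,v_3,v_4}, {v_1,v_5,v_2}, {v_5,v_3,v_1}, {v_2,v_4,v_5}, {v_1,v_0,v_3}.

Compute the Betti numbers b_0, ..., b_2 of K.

b_0 = 1, b_1 = 0, b_2 = 1.

Order the vertices as v_0 < v_1 < v_2 < v_3 < v_4 < v_5. Listing each simplex with vertices in this order, K has dimension 2 with simplices:

  0-simplices (6): [v_0], [v_1], [v_2], [v_3], [v_4], [v_5]
  1-simplices (12): [v_0,v_1], [v_0,v_2], [v_0,v_3], [v_0,v_4], [v_1,v_2], [v_1,v_3], [v_1,v_5], [v_2,v_4], [v_2,v_5], [v_3,v_4], [v_3,v_5], [v_4,v_5]
  2-simplices (8): [v_0,v_1,v_2], [v_0,v_1,v_3], [v_0,v_2,v_4], [v_0,v_3,v_4], [v_1,v_2,v_5], [v_1,v_3,v_5], [v_2,v_4,v_5], [v_3,v_4,v_5]

giving chain groups C_0 ≅ Z^6, C_1 ≅ Z^12, C_2 ≅ Z^8.

Boundary ∂_1: C_1 → C_0 maps an edge to its endpoints' difference, ∂[p,q] = q − p. For instance
  ∂[v_0,v_1] = [v_1] − [v_0].
The resulting 6×12 matrix has rank 5, and its Smith normal form has invariant factors (1,1,1,1,1).

Boundary ∂_2: C_2 → C_1 maps a triangle to the signed sum of its edges. For instance
  ∂[v_2,v_4,v_5] = [v_4,v_5] − [v_2,v_5] + [v_2,v_4],
  ∂[v_0,v_1,v_2] = [v_1,v_2] − [v_0,v_2] + [v_0,v_1].
The 12×8 boundary matrix has rank 7 and Smith normal form diag(1,1,1,1,1,1,1).

Now H_k = ker ∂_k / im ∂_{k+1}, so:

  H_0: rank C_0 − rank ∂_1 = 6 − 5 = 1, and the invariant factors of ∂_1 are all 1, so H_0 ≅ Z.
  H_1: rank ker ∂_1 − rank ∂_2 = (12 − 5) − 7 = 0, and the invariant factors of ∂_2 are all 1, so H_1 ≅ 0.
  H_2: rank ker ∂_2 − rank ∂_3 = (8 − 7) − 0 = 1, and there is no ∂_3, so H_2 ≅ Z.

As a check, the Euler characteristic is 6 − 12 + 8 = 2, which agrees with 1 − 0 + 1 = 2.
(K is a triangulation of the 2-sphere S^2.)

Hence the Betti numbers are b_0 = 1, b_1 = 0, b_2 = 1.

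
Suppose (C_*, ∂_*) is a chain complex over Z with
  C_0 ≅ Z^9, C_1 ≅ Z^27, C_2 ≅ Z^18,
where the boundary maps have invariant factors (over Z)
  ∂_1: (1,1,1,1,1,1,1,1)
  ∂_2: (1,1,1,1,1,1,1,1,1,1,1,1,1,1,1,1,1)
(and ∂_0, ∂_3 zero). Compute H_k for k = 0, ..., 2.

H_0 ≅ Z,  H_1 ≅ Z^2,  H_2 ≅ Z.

H_0: b_0 = 9 − 0 − 8 = 1; torsion from ∂_1 factors > 1: none. So H_0 ≅ Z.
H_1: b_1 = 27 − 8 − 17 = 2; torsion from ∂_2 factors > 1: none. So H_1 ≅ Z^2.
H_2: b_2 = 18 − 17 − 0 = 1; torsion from ∂_3 factors > 1: none. So H_2 ≅ Z.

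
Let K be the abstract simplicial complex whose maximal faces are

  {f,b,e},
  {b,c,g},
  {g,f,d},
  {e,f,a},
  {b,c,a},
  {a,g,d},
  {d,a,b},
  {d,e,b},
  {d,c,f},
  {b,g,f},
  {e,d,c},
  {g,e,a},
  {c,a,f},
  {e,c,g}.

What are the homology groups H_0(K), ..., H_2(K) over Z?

We work with the vertex ordering a < b < c < d < e < f < g. The simplices of K, each written with vertices in increasing order, are:

  0-simplices (7): a, b, c, d, e, f, g
  1-simplices (21): ab, ac, ad, ae, af, ag, bc, bd, be, bf, bg, cd, ce, cf, cg, de, df, dg, ef, eg, fg
  2-simplices (14): abc, abd, acf, adg, aef, aeg, bcg, bde, bef, bfg, cde, cdf, ceg, dfg

Hence C_0 ≅ Z^7, C_1 ≅ Z^21, C_2 ≅ Z^14.

The boundary map ∂_1: C_1 → C_0 sends each edge [p,q] (with p < q) to q − p. For instance
  ∂cf = f − c.
The 7×21 boundary matrix has rank 6 and Smith normal form diag(1,1,1,1,1,1).

The boundary map ∂_2: C_2 → C_1 sends each 2-simplex [p,q,r] to [q,r] − [p,r] + [p,q]. For instance
  ∂bef = ef − bf + be,
  ∂bfg = fg − bg + bf.
The resulting 21×14 matrix has rank 13, and its Smith normal form has invariant factors (1,1,1,1,1,1,1,1,1,1,1,1,1).

Now H_k = ker ∂_k / im ∂_{k+1}, so:

  H_0: rank C_0 − rank ∂_1 = 7 − 6 = 1, and the invariant factors of ∂_1 are all 1, so H_0 = Z.
  H_1: rank ker ∂_1 − rank ∂_2 = (21 − 6) − 13 = 2, and the invariant factors of ∂_2 are all 1, so H_1 = Z^2.
  H_2: rank ker ∂_2 − rank ∂_3 = (14 − 13) − 0 = 1, and there is no ∂_3, so H_2 = Z.

H_0 ≅ Z,  H_1 ≅ Z^2,  H_2 ≅ Z.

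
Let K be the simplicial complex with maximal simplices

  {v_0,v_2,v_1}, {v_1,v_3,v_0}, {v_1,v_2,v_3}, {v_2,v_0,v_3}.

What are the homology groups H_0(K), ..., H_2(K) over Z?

Take the total order v_0 < v_1 < v_2 < v_3 on the vertex set. Then K (dimension 2) consists of the simplices:

  0-simplices (4): [v_0], [v_1], [v_2], [v_3]
  1-simplices (6): [v_0,v_1], [v_0,v_2], [v_0,v_3], [v_1,v_2], [v_1,v_3], [v_2,v_3]
  2-simplices (4): [v_0,v_1,v_2], [v_0,v_1,v_3], [v_0,v_2,v_3], [v_1,v_2,v_3]

Hence C_0 ≅ Z^4, C_1 ≅ Z^6, C_2 ≅ Z^4.

Boundary ∂_1: C_1 → C_0 is given by ∂[p,q] = [q] − [p].
The resulting 4×6 matrix has rank 3, and its Smith normal form has invariant factors (1,1,1).

∂_2: C_2 → C_1 maps a triangle to the signed sum of its edges. For instance
  ∂[v_0,v_2,v_3] = [v_2,v_3] − [v_0,v_3] + [v_0,v_2],
  ∂[v_0,v_1,v_3] = [v_1,v_3] − [v_0,v_3] + [v_0,v_1].
The 6×4 boundary matrix has rank 3 and Smith normal form diag(1,1,1).

Reading off H_k = ker ∂_k / im ∂_{k+1}:

  H_0: rank C_0 − rank ∂_1 = 4 − 3 = 1, and the invariant factors of ∂_1 are all 1, so H_0 = Z.
  H_1: rank ker ∂_1 − rank ∂_2 = (6 − 3) − 3 = 0, and the invariant factors of ∂_2 are all 1, so H_1 = 0.
  H_2: rank ker ∂_2 − rank ∂_3 = (4 − 3) − 0 = 1, and there is no ∂_3, so H_2 = Z.

As a check, the Euler characteristic is 4 − 6 + 4 = 2, which agrees with 1 − 0 + 1 = 2.

H_0 = Z,  H_1 = 0,  H_2 = Z.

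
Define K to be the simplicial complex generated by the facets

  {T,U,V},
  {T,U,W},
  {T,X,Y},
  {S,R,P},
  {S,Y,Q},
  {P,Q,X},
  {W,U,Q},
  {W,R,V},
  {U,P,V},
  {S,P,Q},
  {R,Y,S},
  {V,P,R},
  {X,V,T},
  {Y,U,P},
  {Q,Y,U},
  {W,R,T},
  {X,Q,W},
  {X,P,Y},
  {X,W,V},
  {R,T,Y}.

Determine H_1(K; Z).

Take the total order P < Q < R < S < T < U < V < W < X < Y on the vertex set. Then K (dimension 2) consists of the simplices:

  0-simplices (10): P, Q, R, S, T, U, V, W, X, Y
  1-simplices (30): PQ, PR, PS, PU, PV, PX, PY, QS, QU, QW, QX, QY, RS, RT, RV, RW, RY, SY, TU, TV, TW, TX, TY, UV, UW, UY, VW, VX, WX, XY
  2-simplices (20): PQS, PQX, PRS, PRV, PUV, PUY, PXY, QSY, QUW, QUY, QWX, RSY, RTW, RTY, RVW, TUV, TUW, TVX, TXY, VWX

so the chain groups are C_0 ≅ Z^10, C_1 ≅ Z^30, C_2 ≅ Z^20.

Boundary ∂_1: C_1 → C_0 sends each edge [p,q] (with p < q) to q − p.
This gives a 10×30 integer matrix of rank 9; reducing to Smith normal form yields diagonal entries (1,1,1,1,1,1,1,1,1).

Boundary ∂_2: C_2 → C_1 maps a triangle to the signed sum of its edges. For instance
  ∂PQX = QX − PX + PQ,
  ∂PUV = UV − PV + PU.
As a 30×20 matrix over Z this has rank 20, with invariant factors (1,1,1,1,1,1,1,1,1,1,1,1,1,1,1,1,1,1,1,2).

Now H_k = ker ∂_k / im ∂_{k+1}, so:

  H_1: rank ker ∂_1 − rank ∂_2 = (30 − 9) − 20 = 1, and ∂_2 has invariant factor 2 > 1, so H_1 = Z ⊕ Z_2.

H_1 = Z ⊕ Z_2.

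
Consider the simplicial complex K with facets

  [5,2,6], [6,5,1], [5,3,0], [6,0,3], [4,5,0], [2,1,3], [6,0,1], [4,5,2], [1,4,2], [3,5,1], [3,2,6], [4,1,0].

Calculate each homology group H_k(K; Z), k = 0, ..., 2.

We work with the vertex ordering 0 < 1 < 2 < 3 < 4 < 5 < 6. The simplices of K, each written with vertices in increasing order, are:

  0-simplices (7): [0], [1], [2], [3], [4], [5], [6]
  1-simplices (18): [0,1], [0,3], [0,4], [0,5], [0,6], [1,2], [1,3], [1,4], [1,5], [1,6], [2,3], [2,4], [2,5], [2,6], [3,5], [3,6], [4,5], [5,6]
  2-simplices (12): [0,1,4], [0,1,6], [0,3,5], [0,3,6], [0,4,5], [1,2,3], [1,2,4], [1,3,5], [1,5,6], [2,3,6], [2,4,5], [2,5,6]

Hence C_0 ≅ Z^7, C_1 ≅ Z^18, C_2 ≅ Z^12.

The boundary map ∂_1: C_1 → C_0 maps an edge to its endpoints' difference, ∂[p,q] = q − p. For instance
  ∂[4,5] = [5] − [4].
The resulting 7×18 matrix has rank 6, and its Smith normal form has invariant factors (1,1,1,1,1,1).

Boundary ∂_2: C_2 → C_1 sends each 2-simplex [p,q,r] to [q,r] − [p,r] + [p,q]. For instance
  ∂[1,2,4] = [2,4] − [1,4] + [1,2],
  ∂[0,4,5] = [4,5] − [0,5] + [0,4].
The resulting 18×12 matrix has rank 12, and its Smith normal form has invariant factors (1,1,1,1,1,1,1,1,1,1,1,2).

Reading off H_k = ker ∂_k / im ∂_{k+1}:

  H_0: rank C_0 − rank ∂_1 = 7 − 6 = 1, and the invariant factors of ∂_1 are all 1, so H_0 = Z.
  H_1: rank ker ∂_1 − rank ∂_2 = (18 − 6) − 12 = 0, and ∂_2 has invariant factor 2 > 1, so H_1 = Z_2.
  H_2: rank ker ∂_2 − rank ∂_3 = (12 − 12) − 0 = 0, and there is no ∂_3, so H_2 = 0.

H_0 ≅ Z,  H_1 ≅ Z_2,  H_2 = 0.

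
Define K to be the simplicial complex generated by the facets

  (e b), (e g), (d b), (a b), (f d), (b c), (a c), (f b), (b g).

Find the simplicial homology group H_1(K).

H_1 ≅ Z^3.

We work with the vertex ordering a < b < c < d < e < f < g. The simplices of K, each written with vertices in increasing order, are:

  0-simplices (7): a, b, c, d, e, f, g
  1-simplices (9): ab, ac, bc, bd, be, bf, bg, df, eg

Hence C_0 ≅ Z^7, C_1 ≅ Z^9.

Boundary ∂_1: C_1 → C_0 maps an edge to its endpoints' difference, ∂[p,q] = q − p. For instance
  ∂ab = b − a.
This gives a 7×9 integer matrix of rank 6; reducing to Smith normal form yields diagonal entries (1,1,1,1,1,1).

Reading off H_k = ker ∂_k / im ∂_{k+1}:

  H_1: rank ker ∂_1 − rank ∂_2 = (9 − 6) − 0 = 3, and there is no ∂_2, so H_1 = Z^3.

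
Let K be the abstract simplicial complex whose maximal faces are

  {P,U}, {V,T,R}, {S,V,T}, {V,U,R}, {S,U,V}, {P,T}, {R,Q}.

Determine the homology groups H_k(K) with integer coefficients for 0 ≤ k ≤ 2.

H_0 = Z,  H_1 = Z,  H_2 = 0.

Take the total order P < Q < R < S < T < U < V on the vertex set. Then K (dimension 2) consists of the simplices:

  0-simplices (7): P, Q, R, S, T, U, V
  1-simplices (11): PT, PU, QR, RT, RU, RV, ST, SU, SV, TV, UV
  2-simplices (4): RTV, RUV, STV, SUV

Hence C_0 ≅ Z^7, C_1 ≅ Z^11, C_2 ≅ Z^4.

Boundary ∂_1: C_1 → C_0 sends each edge [p,q] (with p < q) to q − p.
This gives a 7×11 integer matrix of rank 6; reducing to Smith normal form yields diagonal entries (1,1,1,1,1,1).

Boundary ∂_2: C_2 → C_1 maps a triangle to the signed sum of its edges. For instance
  ∂SUV = UV − SV + SU,
  ∂RUV = UV − RV + RU.
The 11×4 boundary matrix has rank 4 and Smith normal form diag(1,1,1,1).

From H_k ≅ ker(∂_k) / im(∂_{k+1}) we obtain:

  H_0: rank C_0 − rank ∂_1 = 7 − 6 = 1, and the invariant factors of ∂_1 are all 1, so H_0 ≅ Z.
  H_1: rank ker ∂_1 − rank ∂_2 = (11 − 6) − 4 = 1, and the invariant factors of ∂_2 are all 1, so H_1 ≅ Z.
  H_2: rank ker ∂_2 − rank ∂_3 = (4 − 4) − 0 = 0, and there is no ∂_3, so H_2 ≅ 0.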